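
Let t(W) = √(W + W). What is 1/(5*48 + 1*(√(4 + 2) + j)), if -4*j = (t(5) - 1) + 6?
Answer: 4/(955 - √10 + 4*√6) ≈ 0.0041596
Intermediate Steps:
t(W) = √2*√W (t(W) = √(2*W) = √2*√W)
j = -5/4 - √10/4 (j = -((√2*√5 - 1) + 6)/4 = -((√10 - 1) + 6)/4 = -((-1 + √10) + 6)/4 = -(5 + √10)/4 = -5/4 - √10/4 ≈ -2.0406)
1/(5*48 + 1*(√(4 + 2) + j)) = 1/(5*48 + 1*(√(4 + 2) + (-5/4 - √10/4))) = 1/(240 + 1*(√6 + (-5/4 - √10/4))) = 1/(240 + 1*(-5/4 + √6 - √10/4)) = 1/(240 + (-5/4 + √6 - √10/4)) = 1/(955/4 + √6 - √10/4)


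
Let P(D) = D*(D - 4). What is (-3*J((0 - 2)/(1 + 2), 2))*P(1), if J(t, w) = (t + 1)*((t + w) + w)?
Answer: 10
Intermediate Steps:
P(D) = D*(-4 + D)
J(t, w) = (1 + t)*(t + 2*w)
(-3*J((0 - 2)/(1 + 2), 2))*P(1) = (-3*((0 - 2)/(1 + 2) + ((0 - 2)/(1 + 2))**2 + 2*2 + 2*((0 - 2)/(1 + 2))*2))*(1*(-4 + 1)) = (-3*(-2/3 + (-2/3)**2 + 4 + 2*(-2/3)*2))*(1*(-3)) = -3*(-2*1/3 + (-2*1/3)**2 + 4 + 2*(-2*1/3)*2)*(-3) = -3*(-2/3 + (-2/3)**2 + 4 + 2*(-2/3)*2)*(-3) = -3*(-2/3 + 4/9 + 4 - 8/3)*(-3) = -3*10/9*(-3) = -10/3*(-3) = 10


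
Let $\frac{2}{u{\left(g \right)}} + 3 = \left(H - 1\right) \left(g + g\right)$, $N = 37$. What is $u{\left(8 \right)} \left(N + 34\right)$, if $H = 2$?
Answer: $\frac{142}{13} \approx 10.923$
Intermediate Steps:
$u{\left(g \right)} = \frac{2}{-3 + 2 g}$ ($u{\left(g \right)} = \frac{2}{-3 + \left(2 - 1\right) \left(g + g\right)} = \frac{2}{-3 + 1 \cdot 2 g} = \frac{2}{-3 + 2 g}$)
$u{\left(8 \right)} \left(N + 34\right) = \frac{2}{-3 + 2 \cdot 8} \left(37 + 34\right) = \frac{2}{-3 + 16} \cdot 71 = \frac{2}{13} \cdot 71 = \frac{142}{13}$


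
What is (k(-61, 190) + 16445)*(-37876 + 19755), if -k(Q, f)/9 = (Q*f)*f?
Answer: -359436286745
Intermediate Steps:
k(Q, f) = -9*Q*f**2 (k(Q, f) = -9*Q*f*f = -9*Q*f**2)
(k(-61, 190) + 16445)*(-37876 + 19755) = (-9*(-61)*190**2 + 16445)*(-37876 + 19755) = (-9*(-61)*36100 + 16445)*(-18121) = (19818900 + 16445)*(-18121) = 19835345*(-18121) = -359436286745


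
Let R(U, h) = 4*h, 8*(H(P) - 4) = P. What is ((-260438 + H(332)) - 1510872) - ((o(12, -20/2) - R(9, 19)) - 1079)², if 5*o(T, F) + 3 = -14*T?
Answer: -159273057/50 ≈ -3.1855e+6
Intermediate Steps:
H(P) = 4 + P/8
o(T, F) = -⅗ - 14*T/5 (o(T, F) = -⅗ + (-14*T)/5 = -⅗ - 14*T/5)
((-260438 + H(332)) - 1510872) - ((o(12, -20/2) - R(9, 19)) - 1079)² = ((-260438 + (4 + (⅛)*332)) - 1510872) - (((-⅗ - 14/5*12) - 4*19) - 1079)² = ((-260438 + (4 + 83/2)) - 1510872) - (((-⅗ - 168/5) - 1*76) - 1079)² = ((-260438 + 91/2) - 1510872) - ((-171/5 - 76) - 1079)² = (-520785/2 - 1510872) - (-551/5 - 1079)² = -3542529/2 - (-5946/5)² = -3542529/2 - 1*35354916/25 = -3542529/2 - 35354916/25 = -159273057/50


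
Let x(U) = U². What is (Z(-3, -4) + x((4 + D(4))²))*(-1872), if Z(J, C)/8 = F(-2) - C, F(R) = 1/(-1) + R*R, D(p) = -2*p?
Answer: -584064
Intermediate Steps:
F(R) = -1 + R²
Z(J, C) = 24 - 8*C (Z(J, C) = 8*((-1 + (-2)²) - C) = 8*((-1 + 4) - C) = 8*(3 - C) = 24 - 8*C)
(Z(-3, -4) + x((4 + D(4))²))*(-1872) = ((24 - 8*(-4)) + ((4 - 2*4)²)²)*(-1872) = ((24 + 32) + ((4 - 8)²)²)*(-1872) = (56 + ((-4)²)²)*(-1872) = (56 + 16²)*(-1872) = (56 + 256)*(-1872) = 312*(-1872) = -584064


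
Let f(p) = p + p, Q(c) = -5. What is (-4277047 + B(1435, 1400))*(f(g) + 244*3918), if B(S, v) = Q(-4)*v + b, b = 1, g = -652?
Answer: -4089927307648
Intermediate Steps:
B(S, v) = 1 - 5*v (B(S, v) = -5*v + 1 = 1 - 5*v)
f(p) = 2*p
(-4277047 + B(1435, 1400))*(f(g) + 244*3918) = (-4277047 + (1 - 5*1400))*(2*(-652) + 244*3918) = (-4277047 + (1 - 7000))*(-1304 + 955992) = (-4277047 - 6999)*954688 = -4284046*954688 = -4089927307648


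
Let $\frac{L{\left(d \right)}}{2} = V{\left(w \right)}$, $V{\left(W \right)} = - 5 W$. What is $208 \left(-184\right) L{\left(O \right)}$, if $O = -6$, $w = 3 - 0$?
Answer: $1148160$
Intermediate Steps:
$w = 3$ ($w = 3 + 0 = 3$)
$L{\left(d \right)} = -30$ ($L{\left(d \right)} = 2 \left(\left(-5\right) 3\right) = 2 \left(-15\right) = -30$)
$208 \left(-184\right) L{\left(O \right)} = 208 \left(-184\right) \left(-30\right) = \left(-38272\right) \left(-30\right) = 1148160$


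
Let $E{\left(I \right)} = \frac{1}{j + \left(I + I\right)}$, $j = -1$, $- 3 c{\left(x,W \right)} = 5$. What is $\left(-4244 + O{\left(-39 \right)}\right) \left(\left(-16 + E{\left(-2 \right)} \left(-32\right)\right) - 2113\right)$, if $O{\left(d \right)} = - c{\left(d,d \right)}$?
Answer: $\frac{135071651}{15} \approx 9.0048 \cdot 10^{6}$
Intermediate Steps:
$c{\left(x,W \right)} = - \frac{5}{3}$ ($c{\left(x,W \right)} = \left(- \frac{1}{3}\right) 5 = - \frac{5}{3}$)
$O{\left(d \right)} = \frac{5}{3}$ ($O{\left(d \right)} = \left(-1\right) \left(- \frac{5}{3}\right) = \frac{5}{3}$)
$E{\left(I \right)} = \frac{1}{-1 + 2 I}$ ($E{\left(I \right)} = \frac{1}{-1 + \left(I + I\right)} = \frac{1}{-1 + 2 I}$)
$\left(-4244 + O{\left(-39 \right)}\right) \left(\left(-16 + E{\left(-2 \right)} \left(-32\right)\right) - 2113\right) = \left(-4244 + \frac{5}{3}\right) \left(\left(-16 + \frac{1}{-1 + 2 \left(-2\right)} \left(-32\right)\right) - 2113\right) = - \frac{12727 \left(\left(-16 + \frac{1}{-1 - 4} \left(-32\right)\right) - 2113\right)}{3} = - \frac{12727 \left(\left(-16 + \frac{1}{-5} \left(-32\right)\right) - 2113\right)}{3} = - \frac{12727 \left(\left(-16 - - \frac{32}{5}\right) - 2113\right)}{3} = - \frac{12727 \left(\left(-16 + \frac{32}{5}\right) - 2113\right)}{3} = - \frac{12727 \left(- \frac{48}{5} - 2113\right)}{3} = \left(- \frac{12727}{3}\right) \left(- \frac{10613}{5}\right) = \frac{135071651}{15}$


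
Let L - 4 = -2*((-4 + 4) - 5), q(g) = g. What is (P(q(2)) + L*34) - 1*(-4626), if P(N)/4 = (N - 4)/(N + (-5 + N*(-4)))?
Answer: 56130/11 ≈ 5102.7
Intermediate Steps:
P(N) = 4*(-4 + N)/(-5 - 3*N) (P(N) = 4*((N - 4)/(N + (-5 + N*(-4)))) = 4*((-4 + N)/(N + (-5 - 4*N))) = 4*((-4 + N)/(-5 - 3*N)) = 4*(-4 + N)/(-5 - 3*N))
L = 14 (L = 4 - 2*((-4 + 4) - 5) = 4 - 2*(0 - 5) = 4 - 2*(-5) = 4 + 10 = 14)
(P(q(2)) + L*34) - 1*(-4626) = (4*(4 - 1*2)/(5 + 3*2) + 14*34) - 1*(-4626) = (4*(4 - 2)/(5 + 6) + 476) + 4626 = (4*2/11 + 476) + 4626 = (4*(1/11)*2 + 476) + 4626 = (8/11 + 476) + 4626 = 5244/11 + 4626 = 56130/11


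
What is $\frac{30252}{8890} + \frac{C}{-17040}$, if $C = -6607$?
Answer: $\frac{57423031}{15148560} \approx 3.7907$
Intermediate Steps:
$\frac{30252}{8890} + \frac{C}{-17040} = \frac{30252}{8890} - \frac{6607}{-17040} = 30252 \cdot \frac{1}{8890} - - \frac{6607}{17040} = \frac{15126}{4445} + \frac{6607}{17040} = \frac{57423031}{15148560}$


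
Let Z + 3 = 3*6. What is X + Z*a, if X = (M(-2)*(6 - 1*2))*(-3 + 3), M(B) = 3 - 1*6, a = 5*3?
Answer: 225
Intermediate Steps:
a = 15
Z = 15 (Z = -3 + 3*6 = -3 + 18 = 15)
M(B) = -3 (M(B) = 3 - 6 = -3)
X = 0 (X = (-3*(6 - 1*2))*(-3 + 3) = -3*(6 - 2)*0 = -3*4*0 = -12*0 = 0)
X + Z*a = 0 + 15*15 = 0 + 225 = 225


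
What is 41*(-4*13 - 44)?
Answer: -3936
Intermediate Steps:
41*(-4*13 - 44) = 41*(-52 - 44) = 41*(-96) = -3936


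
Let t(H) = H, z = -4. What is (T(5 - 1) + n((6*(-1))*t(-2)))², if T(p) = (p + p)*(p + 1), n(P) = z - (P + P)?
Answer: 144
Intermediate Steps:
n(P) = -4 - 2*P (n(P) = -4 - (P + P) = -4 - 2*P)
T(p) = 2*p*(1 + p) (T(p) = (2*p)*(1 + p) = 2*p*(1 + p))
(T(5 - 1) + n((6*(-1))*t(-2)))² = (2*(5 - 1)*(1 + (5 - 1)) + (-4 - 2*6*(-1)*(-2)))² = (2*4*(1 + 4) + (-4 - (-12)*(-2)))² = (2*4*5 + (-4 - 2*12))² = (40 + (-4 - 24))² = (40 - 28)² = 12² = 144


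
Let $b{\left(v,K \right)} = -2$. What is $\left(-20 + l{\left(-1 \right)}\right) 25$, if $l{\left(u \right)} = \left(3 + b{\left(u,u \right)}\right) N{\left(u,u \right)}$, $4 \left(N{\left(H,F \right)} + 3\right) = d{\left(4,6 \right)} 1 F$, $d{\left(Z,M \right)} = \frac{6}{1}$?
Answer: $- \frac{1225}{2} \approx -612.5$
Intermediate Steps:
$d{\left(Z,M \right)} = 6$ ($d{\left(Z,M \right)} = 6 \cdot 1 = 6$)
$N{\left(H,F \right)} = -3 + \frac{3 F}{2}$ ($N{\left(H,F \right)} = -3 + \frac{6 \cdot 1 F}{4} = -3 + \frac{6 F}{4} = -3 + \frac{3 F}{2}$)
$l{\left(u \right)} = -3 + \frac{3 u}{2}$ ($l{\left(u \right)} = \left(3 - 2\right) \left(-3 + \frac{3 u}{2}\right) = 1 \left(-3 + \frac{3 u}{2}\right) = -3 + \frac{3 u}{2}$)
$\left(-20 + l{\left(-1 \right)}\right) 25 = \left(-20 + \left(-3 + \frac{3}{2} \left(-1\right)\right)\right) 25 = \left(-20 - \frac{9}{2}\right) 25 = \left(- \frac{49}{2}\right) 25 = - \frac{1225}{2}$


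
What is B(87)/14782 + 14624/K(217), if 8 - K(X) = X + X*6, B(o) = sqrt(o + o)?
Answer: -14624/1511 + sqrt(174)/14782 ≈ -9.6775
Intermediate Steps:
B(o) = sqrt(2)*sqrt(o) (B(o) = sqrt(2*o) = sqrt(2)*sqrt(o))
K(X) = 8 - 7*X (K(X) = 8 - (X + X*6) = 8 - (X + 6*X) = 8 - 7*X)
B(87)/14782 + 14624/K(217) = (sqrt(2)*sqrt(87))/14782 + 14624/(8 - 7*217) = sqrt(174)*(1/14782) + 14624/(8 - 1519) = sqrt(174)/14782 + 14624/(-1511) = sqrt(174)/14782 + 14624*(-1/1511) = sqrt(174)/14782 - 14624/1511 = -14624/1511 + sqrt(174)/14782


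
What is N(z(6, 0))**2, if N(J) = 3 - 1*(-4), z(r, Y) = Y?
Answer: 49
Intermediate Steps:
N(J) = 7 (N(J) = 3 + 4 = 7)
N(z(6, 0))**2 = 7**2 = 49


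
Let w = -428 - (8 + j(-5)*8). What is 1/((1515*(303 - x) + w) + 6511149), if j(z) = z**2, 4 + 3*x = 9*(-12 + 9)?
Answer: 1/6985213 ≈ 1.4316e-7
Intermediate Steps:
x = -31/3 (x = -4/3 + (9*(-12 + 9))/3 = -4/3 + (9*(-3))/3 = -4/3 + (1/3)*(-27) = -4/3 - 9 = -31/3 ≈ -10.333)
w = -636 (w = -428 - (8 + (-5)**2*8) = -428 - (8 + 25*8) = -428 - (8 + 200) = -428 - 1*208 = -428 - 208 = -636)
1/((1515*(303 - x) + w) + 6511149) = 1/((1515*(303 - 1*(-31/3)) - 636) + 6511149) = 1/((1515*(303 + 31/3) - 636) + 6511149) = 1/((1515*(940/3) - 636) + 6511149) = 1/((474700 - 636) + 6511149) = 1/(474064 + 6511149) = 1/6985213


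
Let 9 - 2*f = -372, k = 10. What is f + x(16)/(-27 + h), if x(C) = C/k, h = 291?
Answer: 62867/330 ≈ 190.51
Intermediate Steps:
x(C) = C/10
f = 381/2 (f = 9/2 - ½*(-372) = 9/2 + 186 = 381/2 ≈ 190.50)
f + x(16)/(-27 + h) = 381/2 + ((⅒)*16)/(-27 + 291) = 381/2 + (8/5)/264 = 381/2 + (8/5)*(1/264) = 381/2 + 1/165 = 62867/330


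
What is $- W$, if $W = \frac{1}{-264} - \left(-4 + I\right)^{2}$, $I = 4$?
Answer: $\frac{1}{264} \approx 0.0037879$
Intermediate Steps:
$W = - \frac{1}{264}$ ($W = \frac{1}{-264} - \left(-4 + 4\right)^{2} = - \frac{1}{264} - 0^{2} = - \frac{1}{264} - 0 = - \frac{1}{264} + 0 = - \frac{1}{264} \approx -0.0037879$)
$- W = \left(-1\right) \left(- \frac{1}{264}\right) = \frac{1}{264}$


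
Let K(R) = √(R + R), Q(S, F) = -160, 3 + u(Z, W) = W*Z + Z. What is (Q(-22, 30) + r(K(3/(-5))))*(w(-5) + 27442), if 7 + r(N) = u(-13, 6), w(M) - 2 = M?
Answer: -7161579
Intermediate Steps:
u(Z, W) = -3 + Z + W*Z (u(Z, W) = -3 + (W*Z + Z) = -3 + (Z + W*Z) = -3 + Z + W*Z)
w(M) = 2 + M
K(R) = √2*√R (K(R) = √(2*R) = √2*√R)
r(N) = -101 (r(N) = -7 + (-3 - 13 + 6*(-13)) = -7 + (-3 - 13 - 78) = -7 - 94 = -101)
(Q(-22, 30) + r(K(3/(-5))))*(w(-5) + 27442) = (-160 - 101)*((2 - 5) + 27442) = -261*(-3 + 27442) = -261*27439 = -7161579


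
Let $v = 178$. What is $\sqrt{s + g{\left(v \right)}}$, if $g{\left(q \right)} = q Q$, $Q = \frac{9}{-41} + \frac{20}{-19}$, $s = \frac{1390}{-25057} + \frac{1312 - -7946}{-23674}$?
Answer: $\frac{i \sqrt{33552194061341533483689}}{12160588069} \approx 15.063 i$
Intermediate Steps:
$s = - \frac{132442283}{296599709}$ ($s = 1390 \left(- \frac{1}{25057}\right) + \left(1312 + 7946\right) \left(- \frac{1}{23674}\right) = - \frac{1390}{25057} + 9258 \left(- \frac{1}{23674}\right) = - \frac{1390}{25057} - \frac{4629}{11837} = - \frac{132442283}{296599709} \approx -0.44654$)
$Q = - \frac{991}{779}$ ($Q = 9 \left(- \frac{1}{41}\right) + 20 \left(- \frac{1}{19}\right) = - \frac{9}{41} - \frac{20}{19} = - \frac{991}{779} \approx -1.2721$)
$g{\left(q \right)} = - \frac{991 q}{779}$ ($g{\left(q \right)} = q \left(- \frac{991}{779}\right) = - \frac{991 q}{779}$)
$\sqrt{s + g{\left(v \right)}} = \sqrt{- \frac{132442283}{296599709} - \frac{176398}{779}} = \sqrt{- \frac{2759093052981}{12160588069}} = \frac{i \sqrt{33552194061341533483689}}{12160588069}$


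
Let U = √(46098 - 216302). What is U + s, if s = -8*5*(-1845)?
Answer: 73800 + 2*I*√42551 ≈ 73800.0 + 412.56*I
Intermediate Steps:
s = 73800 (s = -40*(-1845) = 73800)
U = 2*I*√42551 (U = √(-170204) = 2*I*√42551 ≈ 412.56*I)
U + s = 2*I*√42551 + 73800 = 73800 + 2*I*√42551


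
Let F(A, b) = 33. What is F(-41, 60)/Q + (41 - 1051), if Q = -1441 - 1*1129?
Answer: -2595733/2570 ≈ -1010.0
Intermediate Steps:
Q = -2570 (Q = -1441 - 1129 = -2570)
F(-41, 60)/Q + (41 - 1051) = 33/(-2570) + (41 - 1051) = 33*(-1/2570) - 1010 = -33/2570 - 1010 = -2595733/2570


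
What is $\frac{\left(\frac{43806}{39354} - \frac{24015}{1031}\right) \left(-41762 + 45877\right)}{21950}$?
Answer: $- \frac{8817096103}{2120473165} \approx -4.1581$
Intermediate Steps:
$\frac{\left(\frac{43806}{39354} - \frac{24015}{1031}\right) \left(-41762 + 45877\right)}{21950} = \left(43806 \cdot \frac{1}{39354} - \frac{24015}{1031}\right) 4115 \cdot \frac{1}{21950} = \left(\frac{1043}{937} - \frac{24015}{1031}\right) 4115 \cdot \frac{1}{21950} = \left(- \frac{21426722}{966047}\right) 4115 \cdot \frac{1}{21950} = \left(- \frac{88170961030}{966047}\right) \frac{1}{21950} = - \frac{8817096103}{2120473165}$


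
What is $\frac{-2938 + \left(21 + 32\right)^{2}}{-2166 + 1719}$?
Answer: $\frac{43}{149} \approx 0.28859$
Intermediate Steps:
$\frac{-2938 + \left(21 + 32\right)^{2}}{-2166 + 1719} = \frac{-2938 + 53^{2}}{-447} = \left(-2938 + 2809\right) \left(- \frac{1}{447}\right) = \left(-129\right) \left(- \frac{1}{447}\right) = \frac{43}{149}$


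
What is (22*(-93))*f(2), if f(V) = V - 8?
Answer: 12276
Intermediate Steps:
f(V) = -8 + V
(22*(-93))*f(2) = (22*(-93))*(-8 + 2) = -2046*(-6) = 12276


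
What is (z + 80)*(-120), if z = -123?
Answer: 5160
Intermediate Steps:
(z + 80)*(-120) = (-123 + 80)*(-120) = -43*(-120) = 5160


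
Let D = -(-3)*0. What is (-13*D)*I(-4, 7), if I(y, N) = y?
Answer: 0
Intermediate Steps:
D = 0 (D = -3*0 = 0)
(-13*D)*I(-4, 7) = -13*0*(-4) = 0*(-4) = 0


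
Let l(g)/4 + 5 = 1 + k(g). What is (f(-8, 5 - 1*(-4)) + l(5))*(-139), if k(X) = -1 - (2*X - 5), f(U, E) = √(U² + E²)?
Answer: 5560 - 139*√145 ≈ 3886.2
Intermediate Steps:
f(U, E) = √(E² + U²)
k(X) = 4 - 2*X (k(X) = -1 - (-5 + 2*X) = -1 + (5 - 2*X) = 4 - 2*X)
l(g) = -8*g (l(g) = -20 + 4*(1 + (4 - 2*g)) = -20 + 4*(5 - 2*g) = -20 + (20 - 8*g) = -8*g)
(f(-8, 5 - 1*(-4)) + l(5))*(-139) = (√((5 - 1*(-4))² + (-8)²) - 8*5)*(-139) = (√((5 + 4)² + 64) - 40)*(-139) = (√(9² + 64) - 40)*(-139) = (√(81 + 64) - 40)*(-139) = (√145 - 40)*(-139) = (-40 + √145)*(-139) = 5560 - 139*√145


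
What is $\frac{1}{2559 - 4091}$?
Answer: $- \frac{1}{1532} \approx -0.00065274$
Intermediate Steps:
$\frac{1}{2559 - 4091} = \frac{1}{-1532} = - \frac{1}{1532}$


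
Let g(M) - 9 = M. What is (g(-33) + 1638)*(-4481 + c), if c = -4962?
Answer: -15241002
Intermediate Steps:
g(M) = 9 + M
(g(-33) + 1638)*(-4481 + c) = ((9 - 33) + 1638)*(-4481 - 4962) = (-24 + 1638)*(-9443) = 1614*(-9443) = -15241002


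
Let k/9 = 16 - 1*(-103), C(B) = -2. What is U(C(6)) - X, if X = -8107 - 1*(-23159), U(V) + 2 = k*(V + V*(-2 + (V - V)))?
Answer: -12912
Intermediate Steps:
k = 1071 (k = 9*(16 - 1*(-103)) = 9*(16 + 103) = 9*119 = 1071)
U(V) = -2 - 1071*V (U(V) = -2 + 1071*(V + V*(-2 + (V - V))) = -2 + 1071*(V + V*(-2 + 0)) = -2 + 1071*(V + V*(-2)) = -2 + 1071*(V - 2*V) = -2 + 1071*(-V) = -2 - 1071*V)
X = 15052 (X = -8107 + 23159 = 15052)
U(C(6)) - X = (-2 - 1071*(-2)) - 1*15052 = (-2 + 2142) - 15052 = 2140 - 15052 = -12912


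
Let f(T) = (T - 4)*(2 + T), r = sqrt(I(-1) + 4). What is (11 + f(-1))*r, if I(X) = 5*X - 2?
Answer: 6*I*sqrt(3) ≈ 10.392*I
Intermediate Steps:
I(X) = -2 + 5*X
r = I*sqrt(3) (r = sqrt((-2 + 5*(-1)) + 4) = sqrt((-2 - 5) + 4) = sqrt(-7 + 4) = sqrt(-3) = I*sqrt(3) ≈ 1.732*I)
f(T) = (-4 + T)*(2 + T)
(11 + f(-1))*r = (11 + (-8 + (-1)**2 - 2*(-1)))*(I*sqrt(3)) = (11 + (-8 + 1 + 2))*(I*sqrt(3)) = (11 - 5)*(I*sqrt(3)) = 6*(I*sqrt(3)) = 6*I*sqrt(3)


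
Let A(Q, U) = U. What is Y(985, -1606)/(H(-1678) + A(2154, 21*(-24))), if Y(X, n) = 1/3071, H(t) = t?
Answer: -1/6700922 ≈ -1.4923e-7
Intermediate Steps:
Y(X, n) = 1/3071
Y(985, -1606)/(H(-1678) + A(2154, 21*(-24))) = 1/(3071*(-1678 + 21*(-24))) = 1/(3071*(-1678 - 504)) = (1/3071)/(-2182) = (1/3071)*(-1/2182) = -1/6700922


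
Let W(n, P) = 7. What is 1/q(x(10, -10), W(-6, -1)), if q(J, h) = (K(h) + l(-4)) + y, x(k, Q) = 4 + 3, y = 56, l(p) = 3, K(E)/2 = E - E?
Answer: 1/59 ≈ 0.016949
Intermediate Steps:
K(E) = 0 (K(E) = 2*(E - E) = 2*0 = 0)
x(k, Q) = 7
q(J, h) = 59 (q(J, h) = (0 + 3) + 56 = 3 + 56 = 59)
1/q(x(10, -10), W(-6, -1)) = 1/59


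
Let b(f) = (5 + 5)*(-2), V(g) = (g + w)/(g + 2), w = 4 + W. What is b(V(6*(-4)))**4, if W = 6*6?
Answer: 160000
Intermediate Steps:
W = 36
w = 40 (w = 4 + 36 = 40)
V(g) = (40 + g)/(2 + g) (V(g) = (g + 40)/(g + 2) = (40 + g)/(2 + g))
b(f) = -20 (b(f) = 10*(-2) = -20)
b(V(6*(-4)))**4 = (-20)**4 = 160000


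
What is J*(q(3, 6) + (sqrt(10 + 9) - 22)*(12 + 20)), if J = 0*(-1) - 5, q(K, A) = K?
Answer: 3505 - 160*sqrt(19) ≈ 2807.6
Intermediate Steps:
J = -5 (J = 0 - 5 = -5)
J*(q(3, 6) + (sqrt(10 + 9) - 22)*(12 + 20)) = -5*(3 + (sqrt(10 + 9) - 22)*(12 + 20)) = -5*(3 + (sqrt(19) - 22)*32) = -5*(3 + (-22 + sqrt(19))*32) = -5*(3 + (-704 + 32*sqrt(19))) = -5*(-701 + 32*sqrt(19)) = 3505 - 160*sqrt(19)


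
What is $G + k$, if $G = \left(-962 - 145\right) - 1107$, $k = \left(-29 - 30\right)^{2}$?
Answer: $1267$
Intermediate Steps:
$k = 3481$ ($k = \left(-59\right)^{2} = 3481$)
$G = -2214$ ($G = -1107 - 1107 = -2214$)
$G + k = -2214 + 3481 = 1267$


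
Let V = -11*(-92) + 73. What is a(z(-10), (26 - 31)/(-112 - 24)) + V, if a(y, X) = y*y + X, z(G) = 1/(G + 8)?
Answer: 147599/136 ≈ 1085.3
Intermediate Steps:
z(G) = 1/(8 + G)
a(y, X) = X + y**2 (a(y, X) = y**2 + X = X + y**2)
V = 1085 (V = 1012 + 73 = 1085)
a(z(-10), (26 - 31)/(-112 - 24)) + V = ((26 - 31)/(-112 - 24) + (1/(8 - 10))**2) + 1085 = (-5/(-136) + (1/(-2))**2) + 1085 = (-5*(-1/136) + (-1/2)**2) + 1085 = (5/136 + 1/4) + 1085 = 39/136 + 1085 = 147599/136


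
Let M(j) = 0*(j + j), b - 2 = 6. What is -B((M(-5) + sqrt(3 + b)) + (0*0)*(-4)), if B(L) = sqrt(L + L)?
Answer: -sqrt(2)*11**(1/4) ≈ -2.5755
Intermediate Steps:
b = 8 (b = 2 + 6 = 8)
M(j) = 0 (M(j) = 0*(2*j) = 0)
B(L) = sqrt(2)*sqrt(L) (B(L) = sqrt(2*L) = sqrt(2)*sqrt(L))
-B((M(-5) + sqrt(3 + b)) + (0*0)*(-4)) = -sqrt(2)*sqrt((0 + sqrt(3 + 8)) + (0*0)*(-4)) = -sqrt(2)*sqrt((0 + sqrt(11)) + 0*(-4)) = -sqrt(2)*sqrt(sqrt(11) + 0) = -sqrt(2)*sqrt(sqrt(11)) = -sqrt(2)*11**(1/4)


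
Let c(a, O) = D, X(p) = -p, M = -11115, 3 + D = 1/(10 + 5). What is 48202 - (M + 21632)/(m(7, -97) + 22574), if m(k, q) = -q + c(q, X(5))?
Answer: 16389534487/340021 ≈ 48202.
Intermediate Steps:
D = -44/15 (D = -3 + 1/(10 + 5) = -3 + 1/15 = -44/15 ≈ -2.9333)
c(a, O) = -44/15
m(k, q) = -44/15 - q (m(k, q) = -q - 44/15 = -44/15 - q)
48202 - (M + 21632)/(m(7, -97) + 22574) = 48202 - (-11115 + 21632)/((-44/15 - 1*(-97)) + 22574) = 48202 - 10517/((-44/15 + 97) + 22574) = 48202 - 10517/(1411/15 + 22574) = 48202 - 10517/340021/15 = 48202 - 10517*15/340021 = 48202 - 1*157755/340021 = 48202 - 157755/340021 = 16389534487/340021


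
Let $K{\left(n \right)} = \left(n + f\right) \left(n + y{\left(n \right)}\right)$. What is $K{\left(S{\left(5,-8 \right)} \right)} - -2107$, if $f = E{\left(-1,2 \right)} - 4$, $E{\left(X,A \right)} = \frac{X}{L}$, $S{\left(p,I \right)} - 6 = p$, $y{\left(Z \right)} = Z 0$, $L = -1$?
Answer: $2195$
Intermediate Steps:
$y{\left(Z \right)} = 0$
$S{\left(p,I \right)} = 6 + p$
$E{\left(X,A \right)} = - X$ ($E{\left(X,A \right)} = \frac{X}{-1} = X \left(-1\right) = - X$)
$f = -3$ ($f = \left(-1\right) \left(-1\right) - 4 = 1 - 4 = -3$)
$K{\left(n \right)} = n \left(-3 + n\right)$ ($K{\left(n \right)} = \left(n - 3\right) \left(n + 0\right) = \left(-3 + n\right) n = n \left(-3 + n\right)$)
$K{\left(S{\left(5,-8 \right)} \right)} - -2107 = \left(6 + 5\right) \left(-3 + \left(6 + 5\right)\right) - -2107 = 11 \left(-3 + 11\right) + 2107 = 11 \cdot 8 + 2107 = 88 + 2107 = 2195$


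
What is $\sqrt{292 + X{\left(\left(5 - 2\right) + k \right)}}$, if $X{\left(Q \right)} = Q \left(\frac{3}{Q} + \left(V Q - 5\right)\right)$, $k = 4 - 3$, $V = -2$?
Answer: $9 \sqrt{3} \approx 15.588$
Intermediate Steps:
$k = 1$ ($k = 4 - 3 = 1$)
$X{\left(Q \right)} = Q \left(-5 - 2 Q + \frac{3}{Q}\right)$ ($X{\left(Q \right)} = Q \left(\frac{3}{Q} - \left(5 + 2 Q\right)\right) = Q \left(-5 - 2 Q + \frac{3}{Q}\right)$)
$\sqrt{292 + X{\left(\left(5 - 2\right) + k \right)}} = \sqrt{292 - \left(-3 + 2 \left(\left(5 - 2\right) + 1\right)^{2} + 5 \left(\left(5 - 2\right) + 1\right)\right)} = \sqrt{292 - \left(-3 + 2 \left(3 + 1\right)^{2} + 5 \left(3 + 1\right)\right)} = \sqrt{292 - \left(17 + 32\right)} = \sqrt{292 - 49} = \sqrt{243} = 9 \sqrt{3}$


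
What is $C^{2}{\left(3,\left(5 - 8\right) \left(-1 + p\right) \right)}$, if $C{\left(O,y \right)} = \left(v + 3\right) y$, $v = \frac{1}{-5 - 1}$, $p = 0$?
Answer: $\frac{289}{4} \approx 72.25$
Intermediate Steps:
$v = - \frac{1}{6}$ ($v = \frac{1}{-6} = - \frac{1}{6} \approx -0.16667$)
$C{\left(O,y \right)} = \frac{17 y}{6}$ ($C{\left(O,y \right)} = \left(- \frac{1}{6} + 3\right) y = \frac{17 y}{6}$)
$C^{2}{\left(3,\left(5 - 8\right) \left(-1 + p\right) \right)} = \left(\frac{17 \left(5 - 8\right) \left(-1 + 0\right)}{6}\right)^{2} = \left(\frac{17 \left(\left(-3\right) \left(-1\right)\right)}{6}\right)^{2} = \left(\frac{17}{6} \cdot 3\right)^{2} = \left(\frac{17}{2}\right)^{2} = \frac{289}{4}$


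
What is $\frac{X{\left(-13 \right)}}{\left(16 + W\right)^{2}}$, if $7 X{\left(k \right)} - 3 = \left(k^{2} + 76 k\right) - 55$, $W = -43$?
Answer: $- \frac{871}{5103} \approx -0.17068$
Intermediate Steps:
$X{\left(k \right)} = - \frac{52}{7} + \frac{k^{2}}{7} + \frac{76 k}{7}$ ($X{\left(k \right)} = \frac{3}{7} + \frac{\left(k^{2} + 76 k\right) - 55}{7} = \frac{3}{7} + \frac{-55 + k^{2} + 76 k}{7} = \frac{3}{7} + \left(- \frac{55}{7} + \frac{k^{2}}{7} + \frac{76 k}{7}\right) = - \frac{52}{7} + \frac{k^{2}}{7} + \frac{76 k}{7}$)
$\frac{X{\left(-13 \right)}}{\left(16 + W\right)^{2}} = \frac{- \frac{52}{7} + \frac{\left(-13\right)^{2}}{7} + \frac{76}{7} \left(-13\right)}{\left(16 - 43\right)^{2}} = \frac{- \frac{52}{7} + \frac{1}{7} \cdot 169 - \frac{988}{7}}{\left(-27\right)^{2}} = \frac{- \frac{52}{7} + \frac{169}{7} - \frac{988}{7}}{729} = \left(- \frac{871}{7}\right) \frac{1}{729} = - \frac{871}{5103}$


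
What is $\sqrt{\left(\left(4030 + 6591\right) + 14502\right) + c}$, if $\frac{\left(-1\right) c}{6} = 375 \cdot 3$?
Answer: $\sqrt{18373} \approx 135.55$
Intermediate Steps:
$c = -6750$ ($c = - 6 \cdot 375 \cdot 3 = \left(-6\right) 1125 = -6750$)
$\sqrt{\left(\left(4030 + 6591\right) + 14502\right) + c} = \sqrt{\left(\left(4030 + 6591\right) + 14502\right) - 6750} = \sqrt{\left(10621 + 14502\right) - 6750} = \sqrt{25123 - 6750} = \sqrt{18373}$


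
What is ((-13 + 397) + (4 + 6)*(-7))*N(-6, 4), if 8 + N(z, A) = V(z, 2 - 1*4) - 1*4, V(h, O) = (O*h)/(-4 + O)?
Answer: -4396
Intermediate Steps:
V(h, O) = O*h/(-4 + O)
N(z, A) = -12 + z/3 (N(z, A) = -8 + ((2 - 1*4)*z/(-4 + (2 - 1*4)) - 1*4) = -8 + ((2 - 4)*z/(-4 + (2 - 4)) - 4) = -8 + (-2*z/(-4 - 2) - 4) = -8 + (-2*z/(-6) - 4) = -8 + (-2*z*(-1/6) - 4) = -8 + (z/3 - 4) = -8 + (-4 + z/3) = -12 + z/3)
((-13 + 397) + (4 + 6)*(-7))*N(-6, 4) = ((-13 + 397) + (4 + 6)*(-7))*(-12 + (1/3)*(-6)) = (384 + 10*(-7))*(-12 - 2) = (384 - 70)*(-14) = 314*(-14) = -4396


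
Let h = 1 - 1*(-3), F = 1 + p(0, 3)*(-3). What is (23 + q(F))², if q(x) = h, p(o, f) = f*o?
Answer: 729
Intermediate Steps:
F = 1 (F = 1 + (3*0)*(-3) = 1 + 0*(-3) = 1 + 0 = 1)
h = 4 (h = 1 + 3 = 4)
q(x) = 4
(23 + q(F))² = (23 + 4)² = 27² = 729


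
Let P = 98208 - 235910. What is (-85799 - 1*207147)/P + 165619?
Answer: 11403180242/68851 ≈ 1.6562e+5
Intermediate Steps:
P = -137702
(-85799 - 1*207147)/P + 165619 = (-85799 - 1*207147)/(-137702) + 165619 = (-85799 - 207147)*(-1/137702) + 165619 = -292946*(-1/137702) + 165619 = 146473/68851 + 165619 = 11403180242/68851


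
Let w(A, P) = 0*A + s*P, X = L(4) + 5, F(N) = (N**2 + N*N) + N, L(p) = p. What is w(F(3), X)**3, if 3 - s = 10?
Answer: -250047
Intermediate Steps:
s = -7 (s = 3 - 1*10 = 3 - 10 = -7)
F(N) = N + 2*N**2 (F(N) = (N**2 + N**2) + N = 2*N**2 + N = N + 2*N**2)
X = 9 (X = 4 + 5 = 9)
w(A, P) = -7*P (w(A, P) = 0*A - 7*P = 0 - 7*P = -7*P)
w(F(3), X)**3 = (-7*9)**3 = (-63)**3 = -250047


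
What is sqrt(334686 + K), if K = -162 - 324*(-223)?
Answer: 2*sqrt(101694) ≈ 637.79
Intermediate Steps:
K = 72090 (K = -162 + 72252 = 72090)
sqrt(334686 + K) = sqrt(334686 + 72090) = sqrt(406776) = 2*sqrt(101694)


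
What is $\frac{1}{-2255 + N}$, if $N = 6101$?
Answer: $\frac{1}{3846} \approx 0.00026001$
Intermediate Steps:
$\frac{1}{-2255 + N} = \frac{1}{-2255 + 6101} = \frac{1}{3846}$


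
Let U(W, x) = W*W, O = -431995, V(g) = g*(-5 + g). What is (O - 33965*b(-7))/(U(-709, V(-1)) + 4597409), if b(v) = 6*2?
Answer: -167915/1020018 ≈ -0.16462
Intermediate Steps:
b(v) = 12
U(W, x) = W**2
(O - 33965*b(-7))/(U(-709, V(-1)) + 4597409) = (-431995 - 33965*12)/((-709)**2 + 4597409) = (-431995 - 407580)/(502681 + 4597409) = -839575/5100090 = -839575*1/5100090 = -167915/1020018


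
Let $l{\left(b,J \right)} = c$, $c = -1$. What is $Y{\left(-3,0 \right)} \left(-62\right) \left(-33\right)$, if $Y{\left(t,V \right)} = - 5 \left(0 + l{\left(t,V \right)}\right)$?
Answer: $10230$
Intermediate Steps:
$l{\left(b,J \right)} = -1$
$Y{\left(t,V \right)} = 5$ ($Y{\left(t,V \right)} = - 5 \left(0 - 1\right) = \left(-5\right) \left(-1\right) = 5$)
$Y{\left(-3,0 \right)} \left(-62\right) \left(-33\right) = 5 \left(-62\right) \left(-33\right) = \left(-310\right) \left(-33\right) = 10230$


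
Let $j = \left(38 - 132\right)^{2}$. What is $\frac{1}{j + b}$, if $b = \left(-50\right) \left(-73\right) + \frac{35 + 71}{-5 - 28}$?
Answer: $\frac{33}{411932} \approx 8.011 \cdot 10^{-5}$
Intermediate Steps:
$j = 8836$ ($j = \left(-94\right)^{2} = 8836$)
$b = \frac{120344}{33}$ ($b = 3650 + \frac{106}{-33} = 3650 + 106 \left(- \frac{1}{33}\right) = 3650 - \frac{106}{33} = \frac{120344}{33} \approx 3646.8$)
$\frac{1}{j + b} = \frac{1}{8836 + \frac{120344}{33}} = \frac{1}{\frac{411932}{33}} = \frac{33}{411932}$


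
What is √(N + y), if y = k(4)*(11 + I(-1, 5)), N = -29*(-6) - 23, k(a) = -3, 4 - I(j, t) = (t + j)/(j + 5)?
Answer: √109 ≈ 10.440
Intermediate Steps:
I(j, t) = 4 - (j + t)/(5 + j) (I(j, t) = 4 - (t + j)/(j + 5) = 4 - (j + t)/(5 + j))
N = 151 (N = 174 - 23 = 151)
y = -42 (y = -3*(11 + (20 - 1*5 + 3*(-1))/(5 - 1)) = -3*(11 + (20 - 5 - 3)/4) = -3*(11 + (¼)*12) = -3*(11 + 3) = -3*14 = -42)
√(N + y) = √(151 - 42) = √109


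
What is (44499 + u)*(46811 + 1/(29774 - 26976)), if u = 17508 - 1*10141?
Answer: 3396631183007/1399 ≈ 2.4279e+9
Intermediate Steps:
u = 7367 (u = 17508 - 10141 = 7367)
(44499 + u)*(46811 + 1/(29774 - 26976)) = (44499 + 7367)*(46811 + 1/(29774 - 26976)) = 51866*(46811 + 1/2798) = 51866*(130977179/2798) = 3396631183007/1399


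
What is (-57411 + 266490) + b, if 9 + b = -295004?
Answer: -85934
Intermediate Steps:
b = -295013 (b = -9 - 295004 = -295013)
(-57411 + 266490) + b = (-57411 + 266490) - 295013 = 209079 - 295013 = -85934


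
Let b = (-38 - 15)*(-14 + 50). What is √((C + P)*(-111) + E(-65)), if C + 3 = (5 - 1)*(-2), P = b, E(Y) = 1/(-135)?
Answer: √431343210/45 ≈ 461.53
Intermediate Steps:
E(Y) = -1/135
b = -1908 (b = -53*36 = -1908)
P = -1908
C = -11 (C = -3 + (5 - 1)*(-2) = -3 + 4*(-2) = -3 - 8 = -11)
√((C + P)*(-111) + E(-65)) = √((-11 - 1908)*(-111) - 1/135) = √(-1919*(-111) - 1/135) = √(213009 - 1/135) = √(28756214/135) = √431343210/45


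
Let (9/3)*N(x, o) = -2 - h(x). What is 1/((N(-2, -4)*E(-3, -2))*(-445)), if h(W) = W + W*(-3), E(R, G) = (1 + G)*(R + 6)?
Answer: -1/2670 ≈ -0.00037453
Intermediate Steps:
E(R, G) = (1 + G)*(6 + R)
h(W) = -2*W (h(W) = W - 3*W = -2*W)
N(x, o) = -⅔ + 2*x/3 (N(x, o) = (-2 - (-2)*x)/3 = (-2 + 2*x)/3 = -⅔ + 2*x/3)
1/((N(-2, -4)*E(-3, -2))*(-445)) = 1/(((-⅔ + (⅔)*(-2))*(6 - 3 + 6*(-2) - 2*(-3)))*(-445)) = 1/(((-⅔ - 4/3)*(6 - 3 - 12 + 6))*(-445)) = 1/(-2*(-3)*(-445)) = 1/(6*(-445)) = 1/(-2670) = -1/2670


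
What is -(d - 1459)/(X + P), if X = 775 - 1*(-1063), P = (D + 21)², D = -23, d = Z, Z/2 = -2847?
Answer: 7153/1842 ≈ 3.8833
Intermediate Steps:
Z = -5694 (Z = 2*(-2847) = -5694)
d = -5694
P = 4 (P = (-23 + 21)² = (-2)² = 4)
X = 1838 (X = 775 + 1063 = 1838)
-(d - 1459)/(X + P) = -(-5694 - 1459)/(1838 + 4) = -(-7153)/1842 = -1*(-7153/1842) = 7153/1842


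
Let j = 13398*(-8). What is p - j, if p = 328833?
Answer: 436017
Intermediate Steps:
j = -107184
p - j = 328833 - 1*(-107184) = 328833 + 107184 = 436017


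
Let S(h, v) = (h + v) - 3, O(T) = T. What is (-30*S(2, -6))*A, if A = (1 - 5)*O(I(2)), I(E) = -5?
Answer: 4200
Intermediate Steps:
S(h, v) = -3 + h + v
A = 20 (A = (1 - 5)*(-5) = -4*(-5) = 20)
(-30*S(2, -6))*A = -30*(-3 + 2 - 6)*20 = -30*(-7)*20 = 210*20 = 4200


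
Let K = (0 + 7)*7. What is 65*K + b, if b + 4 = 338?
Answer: 3519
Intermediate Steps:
b = 334 (b = -4 + 338 = 334)
K = 49 (K = 7*7 = 49)
65*K + b = 65*49 + 334 = 3185 + 334 = 3519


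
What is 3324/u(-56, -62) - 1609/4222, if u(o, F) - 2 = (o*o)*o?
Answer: -49432809/123573718 ≈ -0.40003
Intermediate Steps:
u(o, F) = 2 + o**3 (u(o, F) = 2 + (o*o)*o = 2 + o**2*o = 2 + o**3)
3324/u(-56, -62) - 1609/4222 = 3324/(2 + (-56)**3) - 1609/4222 = 3324/(2 - 175616) - 1609*1/4222 = 3324/(-175614) - 1609/4222 = 3324*(-1/175614) - 1609/4222 = -554/29269 - 1609/4222 = -49432809/123573718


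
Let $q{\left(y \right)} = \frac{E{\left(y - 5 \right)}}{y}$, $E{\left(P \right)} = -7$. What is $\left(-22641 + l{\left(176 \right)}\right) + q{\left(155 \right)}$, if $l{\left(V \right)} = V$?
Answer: $- \frac{3482082}{155} \approx -22465.0$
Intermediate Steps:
$q{\left(y \right)} = - \frac{7}{y}$
$\left(-22641 + l{\left(176 \right)}\right) + q{\left(155 \right)} = \left(-22641 + 176\right) - \frac{7}{155} = -22465 - \frac{7}{155} = - \frac{3482082}{155}$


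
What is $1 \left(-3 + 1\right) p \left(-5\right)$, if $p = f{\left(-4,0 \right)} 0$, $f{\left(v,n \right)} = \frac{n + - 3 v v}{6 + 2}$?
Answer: $0$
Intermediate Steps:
$f{\left(v,n \right)} = - \frac{3 v^{2}}{8} + \frac{n}{8}$ ($f{\left(v,n \right)} = \frac{n - 3 v^{2}}{8} = \left(n - 3 v^{2}\right) \frac{1}{8} = - \frac{3 v^{2}}{8} + \frac{n}{8}$)
$p = 0$ ($p = \left(- \frac{3 \left(-4\right)^{2}}{8} + \frac{1}{8} \cdot 0\right) 0 = \left(\left(- \frac{3}{8}\right) 16 + 0\right) 0 = \left(-6 + 0\right) 0 = \left(-6\right) 0 = 0$)
$1 \left(-3 + 1\right) p \left(-5\right) = 1 \left(-3 + 1\right) 0 \left(-5\right) = 1 \left(-2\right) 0 \left(-5\right) = \left(-2\right) 0 \left(-5\right) = 0 \left(-5\right) = 0$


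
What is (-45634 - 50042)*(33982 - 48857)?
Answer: 1423180500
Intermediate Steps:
(-45634 - 50042)*(33982 - 48857) = -95676*(-14875) = 1423180500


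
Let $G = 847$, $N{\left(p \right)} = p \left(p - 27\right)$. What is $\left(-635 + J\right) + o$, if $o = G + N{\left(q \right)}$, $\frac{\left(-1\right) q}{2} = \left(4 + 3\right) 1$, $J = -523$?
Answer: $263$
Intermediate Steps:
$q = -14$ ($q = - 2 \left(4 + 3\right) 1 = - 2 \cdot 7 \cdot 1 = \left(-2\right) 7 = -14$)
$N{\left(p \right)} = p \left(-27 + p\right)$
$o = 1421$ ($o = 847 - 14 \left(-27 - 14\right) = 847 - -574 = 847 + 574 = 1421$)
$\left(-635 + J\right) + o = \left(-635 - 523\right) + 1421 = -1158 + 1421 = 263$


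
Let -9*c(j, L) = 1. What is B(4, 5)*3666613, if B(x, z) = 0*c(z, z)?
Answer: 0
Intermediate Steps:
c(j, L) = -1/9 (c(j, L) = -1/9*1 = -1/9)
B(x, z) = 0 (B(x, z) = 0*(-1/9) = 0)
B(4, 5)*3666613 = 0*3666613 = 0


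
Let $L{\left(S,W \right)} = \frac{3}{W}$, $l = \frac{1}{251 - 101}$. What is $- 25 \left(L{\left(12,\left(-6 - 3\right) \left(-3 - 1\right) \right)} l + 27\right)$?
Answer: $- \frac{48601}{72} \approx -675.01$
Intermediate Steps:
$l = \frac{1}{150} \approx 0.0066667$
$- 25 \left(L{\left(12,\left(-6 - 3\right) \left(-3 - 1\right) \right)} l + 27\right) = - 25 \left(\frac{3}{\left(-6 - 3\right) \left(-3 - 1\right)} \frac{1}{150} + 27\right) = - 25 \left(\frac{3}{\left(-9\right) \left(-4\right)} \frac{1}{150} + 27\right) = - 25 \left(\frac{3}{36} \cdot \frac{1}{150} + 27\right) = - 25 \left(3 \cdot \frac{1}{36} \cdot \frac{1}{150} + 27\right) = - 25 \left(\frac{1}{12} \cdot \frac{1}{150} + 27\right) = - 25 \left(\frac{1}{1800} + 27\right) = \left(-25\right) \frac{48601}{1800} = - \frac{48601}{72}$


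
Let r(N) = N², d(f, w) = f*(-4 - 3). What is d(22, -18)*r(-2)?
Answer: -616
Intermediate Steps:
d(f, w) = -7*f (d(f, w) = f*(-7) = -7*f)
d(22, -18)*r(-2) = -7*22*(-2)² = -154*4 = -616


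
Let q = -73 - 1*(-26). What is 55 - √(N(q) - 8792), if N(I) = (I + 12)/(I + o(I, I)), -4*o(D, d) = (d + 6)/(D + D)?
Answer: 55 - 4*I*√172391258823/17713 ≈ 55.0 - 93.762*I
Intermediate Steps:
q = -47 (q = -73 + 26 = -47)
o(D, d) = -(6 + d)/(8*D) (o(D, d) = -(d + 6)/(4*(D + D)) = -(6 + d)/(4*(2*D)) = -(6 + d)*1/(2*D)/4 = -(6 + d)/(8*D))
N(I) = (12 + I)/(I + (-6 - I)/(8*I)) (N(I) = (I + 12)/(I + (-6 - I)/(8*I)) = (12 + I)/(I + (-6 - I)/(8*I)))
55 - √(N(q) - 8792) = 55 - √(8*(-47)*(12 - 47)/(-6 - 1*(-47) + 8*(-47)²) - 8792) = 55 - √(8*(-47)*(-35)/(-6 + 47 + 8*2209) - 8792) = 55 - √(8*(-47)*(-35)/(-6 + 47 + 17672) - 8792) = 55 - √(8*(-47)*(-35)/17713 - 8792) = 55 - √(8*(-47)*(1/17713)*(-35) - 8792) = 55 - √(13160/17713 - 8792) = 55 - √(-155719536/17713) = 55 - 4*I*√172391258823/17713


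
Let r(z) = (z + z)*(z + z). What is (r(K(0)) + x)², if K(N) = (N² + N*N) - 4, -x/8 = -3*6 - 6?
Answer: 65536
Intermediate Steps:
x = 192 (x = -8*(-3*6 - 6) = -8*(-18 - 6) = -8*(-24) = 192)
K(N) = -4 + 2*N² (K(N) = (N² + N²) - 4 = 2*N² - 4 = -4 + 2*N²)
r(z) = 4*z² (r(z) = (2*z)*(2*z) = 4*z²)
(r(K(0)) + x)² = (4*(-4 + 2*0²)² + 192)² = (4*(-4 + 2*0)² + 192)² = (4*(-4 + 0)² + 192)² = (4*(-4)² + 192)² = (4*16 + 192)² = (64 + 192)² = 256² = 65536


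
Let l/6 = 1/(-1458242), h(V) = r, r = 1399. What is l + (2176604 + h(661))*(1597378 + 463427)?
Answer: 3272615476566697212/729121 ≈ 4.4884e+12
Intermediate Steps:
h(V) = 1399
l = -3/729121 (l = 6/(-1458242) = 6*(-1/1458242) = -3/729121 ≈ -4.1145e-6)
l + (2176604 + h(661))*(1597378 + 463427) = -3/729121 + (2176604 + 1399)*(1597378 + 463427) = -3/729121 + 2178003*2060805 = -3/729121 + 4488439472415 = 3272615476566697212/729121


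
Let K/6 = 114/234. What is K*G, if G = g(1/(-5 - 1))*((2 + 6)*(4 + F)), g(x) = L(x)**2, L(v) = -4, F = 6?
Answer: 48640/13 ≈ 3741.5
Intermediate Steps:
g(x) = 16 (g(x) = (-4)**2 = 16)
G = 1280 (G = 16*((2 + 6)*(4 + 6)) = 16*(8*10) = 16*80 = 1280)
K = 38/13 (K = 6*(114/234) = 6*(114*(1/234)) = 6*(19/39) = 38/13 ≈ 2.9231)
K*G = (38/13)*1280 = 48640/13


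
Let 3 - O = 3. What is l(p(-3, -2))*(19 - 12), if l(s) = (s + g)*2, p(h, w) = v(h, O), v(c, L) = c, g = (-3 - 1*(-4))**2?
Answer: -28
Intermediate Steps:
O = 0 (O = 3 - 1*3 = 3 - 3 = 0)
g = 1 (g = (-3 + 4)**2 = 1**2 = 1)
p(h, w) = h
l(s) = 2 + 2*s (l(s) = (s + 1)*2 = (1 + s)*2 = 2 + 2*s)
l(p(-3, -2))*(19 - 12) = (2 + 2*(-3))*(19 - 12) = (2 - 6)*7 = -4*7 = -28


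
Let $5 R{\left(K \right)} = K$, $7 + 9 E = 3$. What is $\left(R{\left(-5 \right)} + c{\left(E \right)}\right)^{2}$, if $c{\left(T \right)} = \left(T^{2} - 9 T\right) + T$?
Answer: $\frac{49729}{6561} \approx 7.5795$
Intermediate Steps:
$E = - \frac{4}{9}$ ($E = - \frac{7}{9} + \frac{1}{9} \cdot 3 = - \frac{7}{9} + \frac{1}{3} = - \frac{4}{9} \approx -0.44444$)
$R{\left(K \right)} = \frac{K}{5}$
$c{\left(T \right)} = T^{2} - 8 T$
$\left(R{\left(-5 \right)} + c{\left(E \right)}\right)^{2} = \left(\frac{1}{5} \left(-5\right) - \frac{4 \left(-8 - \frac{4}{9}\right)}{9}\right)^{2} = \left(-1 - - \frac{304}{81}\right)^{2} = \left(-1 + \frac{304}{81}\right)^{2} = \left(\frac{223}{81}\right)^{2} = \frac{49729}{6561}$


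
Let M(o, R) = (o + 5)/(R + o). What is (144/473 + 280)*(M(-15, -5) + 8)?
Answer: 1126964/473 ≈ 2382.6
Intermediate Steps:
M(o, R) = (5 + o)/(R + o)
(144/473 + 280)*(M(-15, -5) + 8) = (144/473 + 280)*((5 - 15)/(-5 - 15) + 8) = (144*(1/473) + 280)*(-10/(-20) + 8) = (144/473 + 280)*(-1/20*(-10) + 8) = 132584*(1/2 + 8)/473 = (132584/473)*(17/2) = 1126964/473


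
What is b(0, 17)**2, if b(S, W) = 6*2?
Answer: 144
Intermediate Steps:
b(S, W) = 12
b(0, 17)**2 = 12**2 = 144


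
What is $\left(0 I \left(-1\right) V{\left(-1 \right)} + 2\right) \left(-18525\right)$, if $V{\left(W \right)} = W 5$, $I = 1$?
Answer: $-37050$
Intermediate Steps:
$V{\left(W \right)} = 5 W$
$\left(0 I \left(-1\right) V{\left(-1 \right)} + 2\right) \left(-18525\right) = \left(0 \cdot 1 \left(-1\right) 5 \left(-1\right) + 2\right) \left(-18525\right) = \left(0 \left(-1\right) \left(-5\right) + 2\right) \left(-18525\right) = \left(0 \left(-5\right) + 2\right) \left(-18525\right) = \left(0 + 2\right) \left(-18525\right) = 2 \left(-18525\right) = -37050$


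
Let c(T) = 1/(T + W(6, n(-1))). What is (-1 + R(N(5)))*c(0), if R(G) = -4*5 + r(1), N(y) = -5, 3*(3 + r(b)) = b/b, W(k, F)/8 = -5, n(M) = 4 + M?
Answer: 71/120 ≈ 0.59167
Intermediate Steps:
W(k, F) = -40 (W(k, F) = 8*(-5) = -40)
c(T) = 1/(-40 + T) (c(T) = 1/(T - 40) = 1/(-40 + T))
r(b) = -8/3 (r(b) = -3 + (b/b)/3 = -3 + (⅓)*1 = -3 + ⅓ = -8/3)
R(G) = -68/3 (R(G) = -4*5 - 8/3 = -20 - 8/3 = -68/3)
(-1 + R(N(5)))*c(0) = (-1 - 68/3)/(-40 + 0) = -71/3/(-40) = -71/3*(-1/40) = 71/120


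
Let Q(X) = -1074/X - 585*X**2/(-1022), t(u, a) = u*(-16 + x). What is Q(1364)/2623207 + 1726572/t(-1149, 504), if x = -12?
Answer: 18932859288996061/350135875305062 ≈ 54.073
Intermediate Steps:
t(u, a) = -28*u (t(u, a) = u*(-16 - 12) = u*(-28) = -28*u)
Q(X) = -1074/X + 585*X**2/1022 (Q(X) = -1074/X - 585*X**2*(-1/1022) = -1074/X + 585*X**2/1022)
Q(1364)/2623207 + 1726572/t(-1149, 504) = ((3/1022)*(-365876 + 195*1364**3)/1364)/2623207 + 1726572/((-28*(-1149))) = ((3/1022)*(1/1364)*(-365876 + 195*2537716544))*(1/2623207) + 1726572/32172 = ((3/1022)*(1/1364)*(-365876 + 494854726080))*(1/2623207) + 1726572*(1/32172) = ((3/1022)*(1/1364)*494854360204)*(1/2623207) + 143881/2681 = (371140770153/348502)*(1/2623207) + 143881/2681 = 371140770153/914192885914 + 143881/2681 = 18932859288996061/350135875305062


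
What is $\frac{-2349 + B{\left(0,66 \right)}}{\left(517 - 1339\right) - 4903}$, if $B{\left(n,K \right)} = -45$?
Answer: $\frac{2394}{5725} \approx 0.41817$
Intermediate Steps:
$\frac{-2349 + B{\left(0,66 \right)}}{\left(517 - 1339\right) - 4903} = \frac{-2349 - 45}{\left(517 - 1339\right) - 4903} = - \frac{2394}{-822 - 4903} = - \frac{2394}{-5725} = \left(-2394\right) \left(- \frac{1}{5725}\right) = \frac{2394}{5725}$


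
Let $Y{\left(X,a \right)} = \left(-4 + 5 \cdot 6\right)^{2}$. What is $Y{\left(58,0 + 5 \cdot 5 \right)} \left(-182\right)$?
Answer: $-123032$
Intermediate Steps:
$Y{\left(X,a \right)} = 676$ ($Y{\left(X,a \right)} = \left(-4 + 30\right)^{2} = 26^{2} = 676$)
$Y{\left(58,0 + 5 \cdot 5 \right)} \left(-182\right) = 676 \left(-182\right) = -123032$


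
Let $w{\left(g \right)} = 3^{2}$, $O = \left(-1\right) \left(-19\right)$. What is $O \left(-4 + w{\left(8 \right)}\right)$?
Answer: $95$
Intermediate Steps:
$O = 19$
$w{\left(g \right)} = 9$
$O \left(-4 + w{\left(8 \right)}\right) = 19 \left(-4 + 9\right) = 19 \cdot 5 = 95$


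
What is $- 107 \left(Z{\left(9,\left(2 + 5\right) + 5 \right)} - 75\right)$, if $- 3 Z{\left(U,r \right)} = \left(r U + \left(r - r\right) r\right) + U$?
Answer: $12198$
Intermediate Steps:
$Z{\left(U,r \right)} = - \frac{U}{3} - \frac{U r}{3}$ ($Z{\left(U,r \right)} = - \frac{\left(r U + \left(r - r\right) r\right) + U}{3} = - \frac{\left(U r + 0 r\right) + U}{3} = - \frac{\left(U r + 0\right) + U}{3} = - \frac{U r + U}{3} = - \frac{U + U r}{3} = - \frac{U}{3} - \frac{U r}{3}$)
$- 107 \left(Z{\left(9,\left(2 + 5\right) + 5 \right)} - 75\right) = - 107 \left(\left(- \frac{1}{3}\right) 9 \left(1 + \left(\left(2 + 5\right) + 5\right)\right) - 75\right) = - 107 \left(\left(- \frac{1}{3}\right) 9 \left(1 + \left(7 + 5\right)\right) - 75\right) = - 107 \left(\left(- \frac{1}{3}\right) 9 \left(1 + 12\right) - 75\right) = - 107 \left(\left(- \frac{1}{3}\right) 9 \cdot 13 - 75\right) = - 107 \left(-39 - 75\right) = \left(-107\right) \left(-114\right) = 12198$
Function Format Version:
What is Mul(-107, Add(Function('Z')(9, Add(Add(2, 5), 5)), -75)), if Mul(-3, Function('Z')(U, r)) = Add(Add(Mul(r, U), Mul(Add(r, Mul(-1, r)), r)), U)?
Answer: 12198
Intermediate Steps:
Function('Z')(U, r) = Add(Mul(Rational(-1, 3), U), Mul(Rational(-1, 3), U, r)) (Function('Z')(U, r) = Mul(Rational(-1, 3), Add(Add(Mul(r, U), Mul(Add(r, Mul(-1, r)), r)), U)) = Mul(Rational(-1, 3), Add(Add(Mul(U, r), Mul(0, r)), U)) = Mul(Rational(-1, 3), Add(Add(Mul(U, r), 0), U)) = Mul(Rational(-1, 3), Add(Mul(U, r), U)) = Mul(Rational(-1, 3), Add(U, Mul(U, r))) = Add(Mul(Rational(-1, 3), U), Mul(Rational(-1, 3), U, r)))
Mul(-107, Add(Function('Z')(9, Add(Add(2, 5), 5)), -75)) = Mul(-107, Add(Mul(Rational(-1, 3), 9, Add(1, Add(Add(2, 5), 5))), -75)) = Mul(-107, Add(Mul(Rational(-1, 3), 9, Add(1, Add(7, 5))), -75)) = Mul(-107, Add(Mul(Rational(-1, 3), 9, Add(1, 12)), -75)) = Mul(-107, Add(Mul(Rational(-1, 3), 9, 13), -75)) = Mul(-107, Add(-39, -75)) = Mul(-107, -114) = 12198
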